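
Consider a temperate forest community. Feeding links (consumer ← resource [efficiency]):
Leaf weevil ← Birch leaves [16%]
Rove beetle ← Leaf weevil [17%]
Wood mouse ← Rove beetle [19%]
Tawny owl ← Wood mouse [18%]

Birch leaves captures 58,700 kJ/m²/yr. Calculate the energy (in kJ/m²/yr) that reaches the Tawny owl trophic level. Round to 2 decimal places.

Leaf weevil: 58700 × 0.16 = 9392 kJ/m²/yr
Rove beetle: 9392 × 0.17 = 1596.64 kJ/m²/yr
Wood mouse: 1596.64 × 0.19 = 303.3616 kJ/m²/yr
Tawny owl: 303.3616 × 0.18 = 54.605088 kJ/m²/yr

54.61 kJ/m²/yr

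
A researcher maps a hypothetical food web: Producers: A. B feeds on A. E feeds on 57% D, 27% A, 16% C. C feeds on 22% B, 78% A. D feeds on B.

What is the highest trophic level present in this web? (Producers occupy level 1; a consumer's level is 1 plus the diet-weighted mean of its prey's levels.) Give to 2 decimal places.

3.34

B: 1 + 1 = 2
C: 1 + (0.22×2 + 0.78×1) = 2.22
D: 1 + 2 = 3
E: 1 + (0.57×3 + 0.27×1 + 0.16×2.22) = 3.3352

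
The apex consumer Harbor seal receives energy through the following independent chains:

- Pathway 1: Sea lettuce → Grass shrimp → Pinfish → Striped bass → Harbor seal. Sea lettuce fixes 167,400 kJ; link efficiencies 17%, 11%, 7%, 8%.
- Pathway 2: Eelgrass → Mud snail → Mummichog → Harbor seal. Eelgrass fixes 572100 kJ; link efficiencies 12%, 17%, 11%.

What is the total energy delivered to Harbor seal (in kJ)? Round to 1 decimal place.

Pathway 1: 167400 × 0.17 × 0.11 × 0.07 × 0.08 = 17.530128 kJ
Pathway 2: 572100 × 0.12 × 0.17 × 0.11 = 1283.7924 kJ
Total at Harbor seal: 17.530128 + 1283.7924 = 1301.322528 kJ

1301.3 kJ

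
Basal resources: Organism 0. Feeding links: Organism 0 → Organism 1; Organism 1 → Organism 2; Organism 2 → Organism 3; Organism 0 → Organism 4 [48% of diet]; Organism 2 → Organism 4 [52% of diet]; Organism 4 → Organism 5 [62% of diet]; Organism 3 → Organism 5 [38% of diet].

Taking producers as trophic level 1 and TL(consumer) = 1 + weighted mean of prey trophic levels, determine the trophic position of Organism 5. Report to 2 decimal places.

4.40

Organism 1: 1 + 1 = 2
Organism 2: 1 + 2 = 3
Organism 3: 1 + 3 = 4
Organism 4: 1 + (0.48×1 + 0.52×3) = 3.04
Organism 5: 1 + (0.62×3.04 + 0.38×4) = 4.4048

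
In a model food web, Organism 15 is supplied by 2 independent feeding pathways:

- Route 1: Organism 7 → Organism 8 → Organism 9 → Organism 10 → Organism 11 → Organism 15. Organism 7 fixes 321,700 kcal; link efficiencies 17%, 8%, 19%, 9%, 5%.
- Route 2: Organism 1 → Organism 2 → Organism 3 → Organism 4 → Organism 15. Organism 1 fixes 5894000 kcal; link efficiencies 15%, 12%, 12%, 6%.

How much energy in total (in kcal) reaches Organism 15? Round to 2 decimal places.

767.60 kcal

Route 1: 321700 × 0.17 × 0.08 × 0.19 × 0.09 × 0.05 = 3.7407276 kcal
Route 2: 5894000 × 0.15 × 0.12 × 0.12 × 0.06 = 763.8624 kcal
Total at Organism 15: 3.7407276 + 763.8624 = 767.6031276 kcal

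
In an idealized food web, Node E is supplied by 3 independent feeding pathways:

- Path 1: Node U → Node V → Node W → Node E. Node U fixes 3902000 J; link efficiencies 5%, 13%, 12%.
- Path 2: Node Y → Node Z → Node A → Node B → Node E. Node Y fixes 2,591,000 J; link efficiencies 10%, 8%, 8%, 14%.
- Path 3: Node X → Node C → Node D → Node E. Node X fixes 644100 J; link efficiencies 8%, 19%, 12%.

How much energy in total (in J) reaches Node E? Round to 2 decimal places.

Path 1: 3902000 × 0.05 × 0.13 × 0.12 = 3043.56 J
Path 2: 2591000 × 0.1 × 0.08 × 0.08 × 0.14 = 232.1536 J
Path 3: 644100 × 0.08 × 0.19 × 0.12 = 1174.8384 J
Total at Node E: 3043.56 + 232.1536 + 1174.8384 = 4450.552 J

4450.55 J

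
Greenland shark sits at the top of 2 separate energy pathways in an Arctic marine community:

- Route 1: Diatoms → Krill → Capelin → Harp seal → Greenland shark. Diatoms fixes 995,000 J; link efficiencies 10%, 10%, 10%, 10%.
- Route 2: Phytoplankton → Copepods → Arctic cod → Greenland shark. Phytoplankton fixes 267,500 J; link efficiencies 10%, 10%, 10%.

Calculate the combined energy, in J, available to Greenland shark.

Route 1: 995000 × 0.1 × 0.1 × 0.1 × 0.1 = 99.5 J
Route 2: 267500 × 0.1 × 0.1 × 0.1 = 267.5 J
Total at Greenland shark: 99.5 + 267.5 = 367 J

367 J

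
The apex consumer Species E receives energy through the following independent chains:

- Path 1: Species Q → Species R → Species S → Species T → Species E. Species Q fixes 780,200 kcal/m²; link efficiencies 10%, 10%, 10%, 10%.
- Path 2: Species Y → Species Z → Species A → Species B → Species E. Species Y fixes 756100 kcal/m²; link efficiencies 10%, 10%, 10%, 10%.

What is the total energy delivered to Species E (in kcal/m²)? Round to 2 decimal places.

Path 1: 780200 × 0.1 × 0.1 × 0.1 × 0.1 = 78.02 kcal/m²
Path 2: 756100 × 0.1 × 0.1 × 0.1 × 0.1 = 75.61 kcal/m²
Total at Species E: 78.02 + 75.61 = 153.63 kcal/m²

153.63 kcal/m²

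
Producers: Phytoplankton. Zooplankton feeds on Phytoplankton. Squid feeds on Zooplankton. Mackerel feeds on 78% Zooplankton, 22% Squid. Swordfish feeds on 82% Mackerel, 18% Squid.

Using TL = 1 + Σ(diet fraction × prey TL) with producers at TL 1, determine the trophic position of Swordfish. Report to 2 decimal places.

4.18

Zooplankton: 1 + 1 = 2
Squid: 1 + 2 = 3
Mackerel: 1 + (0.78×2 + 0.22×3) = 3.22
Swordfish: 1 + (0.82×3.22 + 0.18×3) = 4.1804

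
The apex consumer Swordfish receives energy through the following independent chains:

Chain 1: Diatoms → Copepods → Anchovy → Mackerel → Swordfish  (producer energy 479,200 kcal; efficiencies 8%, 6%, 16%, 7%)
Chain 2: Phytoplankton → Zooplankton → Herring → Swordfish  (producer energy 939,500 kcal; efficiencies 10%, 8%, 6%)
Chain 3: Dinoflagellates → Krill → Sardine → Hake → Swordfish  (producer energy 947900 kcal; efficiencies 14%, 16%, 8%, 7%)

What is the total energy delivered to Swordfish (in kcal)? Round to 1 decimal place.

Chain 1: 479200 × 0.08 × 0.06 × 0.16 × 0.07 = 25.761792 kcal
Chain 2: 939500 × 0.1 × 0.08 × 0.06 = 450.96 kcal
Chain 3: 947900 × 0.14 × 0.16 × 0.08 × 0.07 = 118.904576 kcal
Total at Swordfish: 25.761792 + 450.96 + 118.904576 = 595.626368 kcal

595.6 kcal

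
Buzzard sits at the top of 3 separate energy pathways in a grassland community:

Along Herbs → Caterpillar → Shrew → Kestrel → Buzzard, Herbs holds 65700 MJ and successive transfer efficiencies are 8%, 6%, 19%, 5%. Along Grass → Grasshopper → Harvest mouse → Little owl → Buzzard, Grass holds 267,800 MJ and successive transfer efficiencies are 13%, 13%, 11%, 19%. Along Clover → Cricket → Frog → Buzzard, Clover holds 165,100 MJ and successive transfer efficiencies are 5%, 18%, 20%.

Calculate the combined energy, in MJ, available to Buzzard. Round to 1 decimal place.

Via Herbs: 65700 × 0.08 × 0.06 × 0.19 × 0.05 = 2.99592 MJ
Via Grass: 267800 × 0.13 × 0.13 × 0.11 × 0.19 = 94.589638 MJ
Via Clover: 165100 × 0.05 × 0.18 × 0.2 = 297.18 MJ
Total at Buzzard: 2.99592 + 94.589638 + 297.18 = 394.765558 MJ

394.8 MJ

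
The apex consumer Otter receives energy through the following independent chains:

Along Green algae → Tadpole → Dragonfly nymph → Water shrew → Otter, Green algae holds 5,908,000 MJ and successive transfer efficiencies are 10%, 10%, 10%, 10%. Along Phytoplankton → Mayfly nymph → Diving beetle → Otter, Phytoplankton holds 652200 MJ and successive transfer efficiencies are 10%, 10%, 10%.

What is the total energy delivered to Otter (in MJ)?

1243 MJ

Via Green algae: 5908000 × 0.1 × 0.1 × 0.1 × 0.1 = 590.8 MJ
Via Phytoplankton: 652200 × 0.1 × 0.1 × 0.1 = 652.2 MJ
Total at Otter: 590.8 + 652.2 = 1243 MJ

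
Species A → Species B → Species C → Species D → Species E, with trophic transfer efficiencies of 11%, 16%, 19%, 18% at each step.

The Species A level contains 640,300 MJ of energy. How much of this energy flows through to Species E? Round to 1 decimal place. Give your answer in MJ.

Species B: 640300 × 0.11 = 70433 MJ
Species C: 70433 × 0.16 = 11269.28 MJ
Species D: 11269.28 × 0.19 = 2141.1632 MJ
Species E: 2141.1632 × 0.18 = 385.409376 MJ

385.4 MJ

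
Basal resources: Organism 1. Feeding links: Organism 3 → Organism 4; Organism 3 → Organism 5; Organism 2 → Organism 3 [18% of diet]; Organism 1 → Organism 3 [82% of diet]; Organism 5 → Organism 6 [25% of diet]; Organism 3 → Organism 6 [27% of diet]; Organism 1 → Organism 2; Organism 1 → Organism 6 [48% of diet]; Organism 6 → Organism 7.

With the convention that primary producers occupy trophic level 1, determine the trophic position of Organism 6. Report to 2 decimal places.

Organism 2: 1 + 1 = 2
Organism 3: 1 + (0.18×2 + 0.82×1) = 2.18
Organism 4: 1 + 2.18 = 3.18
Organism 5: 1 + 2.18 = 3.18
Organism 6: 1 + (0.48×1 + 0.27×2.18 + 0.25×3.18) = 2.8636
Organism 7: 1 + 2.8636 = 3.8636

2.86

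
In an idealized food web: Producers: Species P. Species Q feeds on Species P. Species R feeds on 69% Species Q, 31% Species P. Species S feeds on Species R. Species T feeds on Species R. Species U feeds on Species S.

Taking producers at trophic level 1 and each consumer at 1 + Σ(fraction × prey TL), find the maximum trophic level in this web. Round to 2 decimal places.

Species Q: 1 + 1 = 2
Species R: 1 + (0.69×2 + 0.31×1) = 2.69
Species S: 1 + 2.69 = 3.69
Species T: 1 + 2.69 = 3.69
Species U: 1 + 3.69 = 4.69

4.69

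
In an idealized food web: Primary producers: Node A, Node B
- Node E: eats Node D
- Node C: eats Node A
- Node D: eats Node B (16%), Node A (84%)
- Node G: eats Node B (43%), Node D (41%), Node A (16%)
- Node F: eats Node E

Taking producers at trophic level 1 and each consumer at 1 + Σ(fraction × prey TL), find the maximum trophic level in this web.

4

Node C: 1 + 1 = 2
Node D: 1 + (0.16×1 + 0.84×1) = 2
Node E: 1 + 2 = 3
Node F: 1 + 3 = 4
Node G: 1 + (0.43×1 + 0.41×2 + 0.16×1) = 2.41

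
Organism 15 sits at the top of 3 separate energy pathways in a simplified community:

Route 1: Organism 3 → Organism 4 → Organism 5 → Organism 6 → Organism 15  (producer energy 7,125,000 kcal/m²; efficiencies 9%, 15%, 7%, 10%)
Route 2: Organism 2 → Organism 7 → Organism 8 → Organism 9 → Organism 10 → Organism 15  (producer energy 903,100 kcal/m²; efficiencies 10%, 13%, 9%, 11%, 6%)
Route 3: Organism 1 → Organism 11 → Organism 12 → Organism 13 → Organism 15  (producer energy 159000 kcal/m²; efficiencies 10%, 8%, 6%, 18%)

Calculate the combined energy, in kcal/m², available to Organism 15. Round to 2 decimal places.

Route 1: 7125000 × 0.09 × 0.15 × 0.07 × 0.1 = 673.3125 kcal/m²
Route 2: 903100 × 0.1 × 0.13 × 0.09 × 0.11 × 0.06 = 6.9737382 kcal/m²
Route 3: 159000 × 0.1 × 0.08 × 0.06 × 0.18 = 13.7376 kcal/m²
Total at Organism 15: 673.3125 + 6.9737382 + 13.7376 = 694.0238382 kcal/m²

694.02 kcal/m²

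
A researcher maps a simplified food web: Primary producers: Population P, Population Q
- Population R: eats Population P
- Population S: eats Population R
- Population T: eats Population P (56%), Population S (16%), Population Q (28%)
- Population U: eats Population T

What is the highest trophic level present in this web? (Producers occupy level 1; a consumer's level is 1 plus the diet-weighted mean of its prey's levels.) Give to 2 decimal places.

3.32

Population R: 1 + 1 = 2
Population S: 1 + 2 = 3
Population T: 1 + (0.56×1 + 0.16×3 + 0.28×1) = 2.32
Population U: 1 + 2.32 = 3.32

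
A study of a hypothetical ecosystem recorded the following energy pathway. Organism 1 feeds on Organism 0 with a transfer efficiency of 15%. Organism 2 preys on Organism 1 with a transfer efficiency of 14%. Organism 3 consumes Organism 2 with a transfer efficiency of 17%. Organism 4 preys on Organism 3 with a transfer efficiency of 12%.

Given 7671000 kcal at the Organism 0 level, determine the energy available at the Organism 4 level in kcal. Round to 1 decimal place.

Organism 1: 7671000 × 0.15 = 1150650 kcal
Organism 2: 1150650 × 0.14 = 161091 kcal
Organism 3: 161091 × 0.17 = 27385.47 kcal
Organism 4: 27385.47 × 0.12 = 3286.2564 kcal

3286.3 kcal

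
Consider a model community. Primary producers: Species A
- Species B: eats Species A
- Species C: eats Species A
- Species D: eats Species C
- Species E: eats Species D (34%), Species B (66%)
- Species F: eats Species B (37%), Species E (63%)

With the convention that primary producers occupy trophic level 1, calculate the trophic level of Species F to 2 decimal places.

3.84

Species B: 1 + 1 = 2
Species C: 1 + 1 = 2
Species D: 1 + 2 = 3
Species E: 1 + (0.34×3 + 0.66×2) = 3.34
Species F: 1 + (0.37×2 + 0.63×3.34) = 3.8442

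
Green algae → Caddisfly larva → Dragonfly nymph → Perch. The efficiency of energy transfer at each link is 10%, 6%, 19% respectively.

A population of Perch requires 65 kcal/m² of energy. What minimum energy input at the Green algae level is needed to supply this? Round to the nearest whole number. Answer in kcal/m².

Cumulative transfer efficiency: 0.1 × 0.06 × 0.19 = 0.00114
Green algae energy = 65 / 0.00114 = 57018 kcal/m²

57018 kcal/m²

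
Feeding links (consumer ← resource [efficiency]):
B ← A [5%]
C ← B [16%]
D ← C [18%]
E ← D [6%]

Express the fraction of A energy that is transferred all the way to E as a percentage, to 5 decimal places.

Product of link efficiencies: 0.05 × 0.16 × 0.18 × 0.06 = 0.0000864
As a percentage: 0.0000864 × 100 = 0.00864%

0.00864%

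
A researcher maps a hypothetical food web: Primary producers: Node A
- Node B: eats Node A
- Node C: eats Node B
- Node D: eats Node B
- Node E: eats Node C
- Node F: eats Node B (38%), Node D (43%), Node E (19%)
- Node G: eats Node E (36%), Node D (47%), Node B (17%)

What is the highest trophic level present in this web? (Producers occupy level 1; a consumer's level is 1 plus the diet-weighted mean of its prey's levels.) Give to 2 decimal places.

Node B: 1 + 1 = 2
Node C: 1 + 2 = 3
Node D: 1 + 2 = 3
Node E: 1 + 3 = 4
Node F: 1 + (0.38×2 + 0.43×3 + 0.19×4) = 3.81
Node G: 1 + (0.36×4 + 0.47×3 + 0.17×2) = 4.19

4.19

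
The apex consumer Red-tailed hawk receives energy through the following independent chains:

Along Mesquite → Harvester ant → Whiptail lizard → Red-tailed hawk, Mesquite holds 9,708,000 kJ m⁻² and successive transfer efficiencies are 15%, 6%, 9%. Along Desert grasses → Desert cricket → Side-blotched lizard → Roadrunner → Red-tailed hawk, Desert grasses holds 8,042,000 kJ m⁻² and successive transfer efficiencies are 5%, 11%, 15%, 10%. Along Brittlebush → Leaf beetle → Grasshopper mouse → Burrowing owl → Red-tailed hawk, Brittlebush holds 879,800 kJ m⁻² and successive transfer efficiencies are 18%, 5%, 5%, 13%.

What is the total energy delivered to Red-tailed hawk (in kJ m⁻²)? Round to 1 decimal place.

8578.4 kJ m⁻²

Via Mesquite: 9708000 × 0.15 × 0.06 × 0.09 = 7863.48 kJ m⁻²
Via Desert grasses: 8042000 × 0.05 × 0.11 × 0.15 × 0.1 = 663.465 kJ m⁻²
Via Brittlebush: 879800 × 0.18 × 0.05 × 0.05 × 0.13 = 51.4683 kJ m⁻²
Total at Red-tailed hawk: 7863.48 + 663.465 + 51.4683 = 8578.4133 kJ m⁻²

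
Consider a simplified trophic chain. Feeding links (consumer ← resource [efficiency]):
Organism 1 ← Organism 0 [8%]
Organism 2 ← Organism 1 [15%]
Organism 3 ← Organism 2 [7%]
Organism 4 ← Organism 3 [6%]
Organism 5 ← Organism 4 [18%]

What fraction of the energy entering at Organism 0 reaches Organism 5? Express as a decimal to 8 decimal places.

0.00000907

Product of link efficiencies: 0.08 × 0.15 × 0.07 × 0.06 × 0.18 = 0.000009072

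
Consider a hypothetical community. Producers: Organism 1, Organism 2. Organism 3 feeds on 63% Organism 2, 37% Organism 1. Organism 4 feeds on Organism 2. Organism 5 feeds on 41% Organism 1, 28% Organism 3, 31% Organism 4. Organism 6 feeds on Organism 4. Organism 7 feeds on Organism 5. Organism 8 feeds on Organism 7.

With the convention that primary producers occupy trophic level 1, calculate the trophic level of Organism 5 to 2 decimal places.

2.59

Organism 3: 1 + (0.63×1 + 0.37×1) = 2
Organism 4: 1 + 1 = 2
Organism 5: 1 + (0.41×1 + 0.28×2 + 0.31×2) = 2.59
Organism 6: 1 + 2 = 3
Organism 7: 1 + 2.59 = 3.59
Organism 8: 1 + 3.59 = 4.59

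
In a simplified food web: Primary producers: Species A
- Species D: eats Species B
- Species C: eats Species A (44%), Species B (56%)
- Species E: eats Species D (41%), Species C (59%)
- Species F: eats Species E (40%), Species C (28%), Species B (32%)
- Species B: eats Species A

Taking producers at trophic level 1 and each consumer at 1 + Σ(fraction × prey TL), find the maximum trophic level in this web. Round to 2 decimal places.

3.85

Species B: 1 + 1 = 2
Species C: 1 + (0.44×1 + 0.56×2) = 2.56
Species D: 1 + 2 = 3
Species E: 1 + (0.41×3 + 0.59×2.56) = 3.7404
Species F: 1 + (0.4×3.7404 + 0.28×2.56 + 0.32×2) = 3.85296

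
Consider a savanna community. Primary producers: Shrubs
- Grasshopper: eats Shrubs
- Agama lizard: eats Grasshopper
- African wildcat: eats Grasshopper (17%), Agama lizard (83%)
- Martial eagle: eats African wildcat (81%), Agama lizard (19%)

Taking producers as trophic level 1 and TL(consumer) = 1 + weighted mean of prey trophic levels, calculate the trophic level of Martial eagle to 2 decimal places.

Grasshopper: 1 + 1 = 2
Agama lizard: 1 + 2 = 3
African wildcat: 1 + (0.17×2 + 0.83×3) = 3.83
Martial eagle: 1 + (0.81×3.83 + 0.19×3) = 4.6723

4.67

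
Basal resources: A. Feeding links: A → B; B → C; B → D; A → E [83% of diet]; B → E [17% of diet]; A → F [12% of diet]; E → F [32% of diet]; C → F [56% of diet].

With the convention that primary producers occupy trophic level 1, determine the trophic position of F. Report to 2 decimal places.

3.49

B: 1 + 1 = 2
C: 1 + 2 = 3
D: 1 + 2 = 3
E: 1 + (0.83×1 + 0.17×2) = 2.17
F: 1 + (0.12×1 + 0.32×2.17 + 0.56×3) = 3.4944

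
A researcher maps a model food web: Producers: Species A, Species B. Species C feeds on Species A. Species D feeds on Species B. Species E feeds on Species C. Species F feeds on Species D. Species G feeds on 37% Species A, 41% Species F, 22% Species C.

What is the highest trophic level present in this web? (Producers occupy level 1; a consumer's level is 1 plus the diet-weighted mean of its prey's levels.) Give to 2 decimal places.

Species C: 1 + 1 = 2
Species D: 1 + 1 = 2
Species E: 1 + 2 = 3
Species F: 1 + 2 = 3
Species G: 1 + (0.37×1 + 0.41×3 + 0.22×2) = 3.04

3.04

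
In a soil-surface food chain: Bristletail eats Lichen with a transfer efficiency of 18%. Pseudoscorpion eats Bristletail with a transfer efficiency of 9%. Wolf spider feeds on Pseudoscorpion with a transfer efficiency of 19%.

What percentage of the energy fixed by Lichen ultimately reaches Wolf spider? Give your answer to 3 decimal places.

Product of link efficiencies: 0.18 × 0.09 × 0.19 = 0.003078
As a percentage: 0.003078 × 100 = 0.308%

0.308%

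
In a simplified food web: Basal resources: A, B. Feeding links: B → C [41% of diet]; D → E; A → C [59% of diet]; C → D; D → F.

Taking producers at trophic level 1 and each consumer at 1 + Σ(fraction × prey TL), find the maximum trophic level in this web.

C: 1 + (0.41×1 + 0.59×1) = 2
D: 1 + 2 = 3
E: 1 + 3 = 4
F: 1 + 3 = 4

4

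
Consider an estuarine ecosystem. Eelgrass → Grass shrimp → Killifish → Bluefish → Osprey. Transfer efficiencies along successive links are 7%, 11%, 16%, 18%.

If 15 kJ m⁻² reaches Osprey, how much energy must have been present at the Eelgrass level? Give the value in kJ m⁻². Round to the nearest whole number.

67641 kJ m⁻²

Cumulative transfer efficiency: 0.07 × 0.11 × 0.16 × 0.18 = 0.00022176
Eelgrass energy = 15 / 0.00022176 = 67641 kJ m⁻²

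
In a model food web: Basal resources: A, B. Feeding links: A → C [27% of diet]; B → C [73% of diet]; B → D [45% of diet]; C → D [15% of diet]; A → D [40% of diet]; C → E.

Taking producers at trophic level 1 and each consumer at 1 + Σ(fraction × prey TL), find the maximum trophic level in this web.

3

C: 1 + (0.27×1 + 0.73×1) = 2
D: 1 + (0.45×1 + 0.15×2 + 0.4×1) = 2.15
E: 1 + 2 = 3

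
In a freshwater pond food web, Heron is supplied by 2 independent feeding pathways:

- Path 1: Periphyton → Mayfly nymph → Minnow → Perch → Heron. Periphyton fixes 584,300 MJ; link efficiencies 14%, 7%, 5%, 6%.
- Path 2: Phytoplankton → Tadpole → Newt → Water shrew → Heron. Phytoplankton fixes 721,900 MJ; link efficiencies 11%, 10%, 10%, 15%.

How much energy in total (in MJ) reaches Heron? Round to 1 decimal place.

136.3 MJ

Path 1: 584300 × 0.14 × 0.07 × 0.05 × 0.06 = 17.17842 MJ
Path 2: 721900 × 0.11 × 0.1 × 0.1 × 0.15 = 119.1135 MJ
Total at Heron: 17.17842 + 119.1135 = 136.29192 MJ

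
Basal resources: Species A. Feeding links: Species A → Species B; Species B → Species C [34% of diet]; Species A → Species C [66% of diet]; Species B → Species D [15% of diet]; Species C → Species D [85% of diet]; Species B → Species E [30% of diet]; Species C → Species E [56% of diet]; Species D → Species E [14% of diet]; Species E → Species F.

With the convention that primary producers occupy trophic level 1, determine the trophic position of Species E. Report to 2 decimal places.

Species B: 1 + 1 = 2
Species C: 1 + (0.34×2 + 0.66×1) = 2.34
Species D: 1 + (0.15×2 + 0.85×2.34) = 3.289
Species E: 1 + (0.3×2 + 0.56×2.34 + 0.14×3.289) = 3.37086
Species F: 1 + 3.37086 = 4.37086

3.37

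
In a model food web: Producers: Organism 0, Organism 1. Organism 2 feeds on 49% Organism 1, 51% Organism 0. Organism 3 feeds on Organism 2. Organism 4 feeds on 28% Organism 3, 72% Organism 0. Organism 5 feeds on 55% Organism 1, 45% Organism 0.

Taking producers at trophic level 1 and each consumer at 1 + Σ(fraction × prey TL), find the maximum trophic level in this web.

Organism 2: 1 + (0.49×1 + 0.51×1) = 2
Organism 3: 1 + 2 = 3
Organism 4: 1 + (0.28×3 + 0.72×1) = 2.56
Organism 5: 1 + (0.55×1 + 0.45×1) = 2

3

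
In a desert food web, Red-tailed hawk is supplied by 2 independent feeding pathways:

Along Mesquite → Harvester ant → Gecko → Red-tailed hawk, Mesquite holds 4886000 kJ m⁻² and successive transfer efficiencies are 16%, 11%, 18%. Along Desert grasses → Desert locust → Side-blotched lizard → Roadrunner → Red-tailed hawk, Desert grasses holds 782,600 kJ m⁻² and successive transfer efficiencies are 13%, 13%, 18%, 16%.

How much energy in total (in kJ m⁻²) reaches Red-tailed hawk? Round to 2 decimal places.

15859.76 kJ m⁻²

Via Mesquite: 4886000 × 0.16 × 0.11 × 0.18 = 15478.848 kJ m⁻²
Via Desert grasses: 782600 × 0.13 × 0.13 × 0.18 × 0.16 = 380.907072 kJ m⁻²
Total at Red-tailed hawk: 15478.848 + 380.907072 = 15859.755072 kJ m⁻²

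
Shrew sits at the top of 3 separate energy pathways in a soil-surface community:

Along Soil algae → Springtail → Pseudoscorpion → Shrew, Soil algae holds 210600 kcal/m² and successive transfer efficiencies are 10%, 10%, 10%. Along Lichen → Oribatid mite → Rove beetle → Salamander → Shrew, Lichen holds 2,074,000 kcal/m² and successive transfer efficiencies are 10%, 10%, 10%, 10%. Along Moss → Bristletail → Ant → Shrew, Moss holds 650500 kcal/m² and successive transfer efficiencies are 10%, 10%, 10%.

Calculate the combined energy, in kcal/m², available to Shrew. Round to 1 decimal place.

1068.5 kcal/m²

Via Soil algae: 210600 × 0.1 × 0.1 × 0.1 = 210.6 kcal/m²
Via Lichen: 2074000 × 0.1 × 0.1 × 0.1 × 0.1 = 207.4 kcal/m²
Via Moss: 650500 × 0.1 × 0.1 × 0.1 = 650.5 kcal/m²
Total at Shrew: 210.6 + 207.4 + 650.5 = 1068.5 kcal/m²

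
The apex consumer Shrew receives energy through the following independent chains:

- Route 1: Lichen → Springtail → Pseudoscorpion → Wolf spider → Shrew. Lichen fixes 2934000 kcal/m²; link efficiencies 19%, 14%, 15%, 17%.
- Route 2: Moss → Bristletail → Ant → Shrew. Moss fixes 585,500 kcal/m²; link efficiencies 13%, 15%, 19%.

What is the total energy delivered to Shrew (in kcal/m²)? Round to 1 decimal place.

Route 1: 2934000 × 0.19 × 0.14 × 0.15 × 0.17 = 1990.1322 kcal/m²
Route 2: 585500 × 0.13 × 0.15 × 0.19 = 2169.2775 kcal/m²
Total at Shrew: 1990.1322 + 2169.2775 = 4159.4097 kcal/m²

4159.4 kcal/m²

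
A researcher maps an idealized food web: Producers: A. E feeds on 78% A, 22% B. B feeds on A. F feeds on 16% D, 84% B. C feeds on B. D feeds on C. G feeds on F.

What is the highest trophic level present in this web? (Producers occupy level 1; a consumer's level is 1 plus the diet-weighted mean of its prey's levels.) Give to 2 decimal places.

4.32

B: 1 + 1 = 2
C: 1 + 2 = 3
D: 1 + 3 = 4
E: 1 + (0.78×1 + 0.22×2) = 2.22
F: 1 + (0.16×4 + 0.84×2) = 3.32
G: 1 + 3.32 = 4.32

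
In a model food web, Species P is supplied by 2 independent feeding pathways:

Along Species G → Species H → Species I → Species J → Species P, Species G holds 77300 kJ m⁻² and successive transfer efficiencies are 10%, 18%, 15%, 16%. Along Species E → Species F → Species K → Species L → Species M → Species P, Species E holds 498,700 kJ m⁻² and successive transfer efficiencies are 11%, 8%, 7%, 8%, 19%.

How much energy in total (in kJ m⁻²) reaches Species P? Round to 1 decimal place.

38.1 kJ m⁻²

Via Species G: 77300 × 0.1 × 0.18 × 0.15 × 0.16 = 33.3936 kJ m⁻²
Via Species E: 498700 × 0.11 × 0.08 × 0.07 × 0.08 × 0.19 = 4.66942784 kJ m⁻²
Total at Species P: 33.3936 + 4.66942784 = 38.06302784 kJ m⁻²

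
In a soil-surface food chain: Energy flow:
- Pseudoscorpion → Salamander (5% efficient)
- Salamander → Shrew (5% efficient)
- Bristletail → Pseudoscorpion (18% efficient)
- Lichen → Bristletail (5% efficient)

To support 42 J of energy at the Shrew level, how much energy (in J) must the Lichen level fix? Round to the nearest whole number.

1866667 J

Cumulative transfer efficiency: 0.05 × 0.18 × 0.05 × 0.05 = 0.0000225
Lichen energy = 42 / 0.0000225 = 1866667 J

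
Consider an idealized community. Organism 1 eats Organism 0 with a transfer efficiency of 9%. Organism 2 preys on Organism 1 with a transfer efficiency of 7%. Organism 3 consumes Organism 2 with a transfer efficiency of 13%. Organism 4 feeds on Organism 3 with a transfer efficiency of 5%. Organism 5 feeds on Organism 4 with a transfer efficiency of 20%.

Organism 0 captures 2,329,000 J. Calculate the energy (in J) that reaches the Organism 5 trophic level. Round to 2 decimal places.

Organism 1: 2329000 × 0.09 = 209610 J
Organism 2: 209610 × 0.07 = 14672.7 J
Organism 3: 14672.7 × 0.13 = 1907.451 J
Organism 4: 1907.451 × 0.05 = 95.37255 J
Organism 5: 95.37255 × 0.2 = 19.07451 J

19.07 J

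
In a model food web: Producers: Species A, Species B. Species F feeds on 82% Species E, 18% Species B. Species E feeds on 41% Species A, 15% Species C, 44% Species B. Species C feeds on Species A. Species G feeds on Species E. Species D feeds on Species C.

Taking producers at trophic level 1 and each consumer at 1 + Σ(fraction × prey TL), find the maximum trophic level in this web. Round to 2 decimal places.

3.15

Species C: 1 + 1 = 2
Species D: 1 + 2 = 3
Species E: 1 + (0.41×1 + 0.15×2 + 0.44×1) = 2.15
Species F: 1 + (0.82×2.15 + 0.18×1) = 2.943
Species G: 1 + 2.15 = 3.15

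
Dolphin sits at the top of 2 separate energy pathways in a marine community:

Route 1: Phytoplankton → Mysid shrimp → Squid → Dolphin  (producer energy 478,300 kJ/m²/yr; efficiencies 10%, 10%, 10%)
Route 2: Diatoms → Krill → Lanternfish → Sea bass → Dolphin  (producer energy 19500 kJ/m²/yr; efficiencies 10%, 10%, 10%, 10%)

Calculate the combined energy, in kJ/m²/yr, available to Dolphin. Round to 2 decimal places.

480.25 kJ/m²/yr

Route 1: 478300 × 0.1 × 0.1 × 0.1 = 478.3 kJ/m²/yr
Route 2: 19500 × 0.1 × 0.1 × 0.1 × 0.1 = 1.95 kJ/m²/yr
Total at Dolphin: 478.3 + 1.95 = 480.25 kJ/m²/yr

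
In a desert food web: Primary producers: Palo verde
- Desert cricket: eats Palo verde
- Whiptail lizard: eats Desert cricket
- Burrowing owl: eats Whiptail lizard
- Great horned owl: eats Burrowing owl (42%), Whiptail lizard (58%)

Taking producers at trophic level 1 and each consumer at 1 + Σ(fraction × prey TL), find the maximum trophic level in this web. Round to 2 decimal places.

Desert cricket: 1 + 1 = 2
Whiptail lizard: 1 + 2 = 3
Burrowing owl: 1 + 3 = 4
Great horned owl: 1 + (0.42×4 + 0.58×3) = 4.42

4.42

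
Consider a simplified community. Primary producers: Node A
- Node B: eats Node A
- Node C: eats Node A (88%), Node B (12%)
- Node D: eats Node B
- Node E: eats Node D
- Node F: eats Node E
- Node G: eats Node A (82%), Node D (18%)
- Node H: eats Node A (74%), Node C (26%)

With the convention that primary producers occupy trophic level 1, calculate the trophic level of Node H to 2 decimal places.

2.29

Node B: 1 + 1 = 2
Node C: 1 + (0.88×1 + 0.12×2) = 2.12
Node D: 1 + 2 = 3
Node E: 1 + 3 = 4
Node F: 1 + 4 = 5
Node G: 1 + (0.82×1 + 0.18×3) = 2.36
Node H: 1 + (0.74×1 + 0.26×2.12) = 2.2912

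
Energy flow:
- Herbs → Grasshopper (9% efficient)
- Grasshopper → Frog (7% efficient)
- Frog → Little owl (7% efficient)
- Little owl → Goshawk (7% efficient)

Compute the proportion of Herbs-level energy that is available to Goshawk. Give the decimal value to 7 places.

Product of link efficiencies: 0.09 × 0.07 × 0.07 × 0.07 = 0.00003087

0.0000309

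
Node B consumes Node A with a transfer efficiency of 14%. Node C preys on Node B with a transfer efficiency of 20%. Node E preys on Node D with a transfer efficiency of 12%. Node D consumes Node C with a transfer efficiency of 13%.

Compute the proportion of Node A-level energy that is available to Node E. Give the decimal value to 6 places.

Product of link efficiencies: 0.14 × 0.2 × 0.13 × 0.12 = 0.0004368

0.000437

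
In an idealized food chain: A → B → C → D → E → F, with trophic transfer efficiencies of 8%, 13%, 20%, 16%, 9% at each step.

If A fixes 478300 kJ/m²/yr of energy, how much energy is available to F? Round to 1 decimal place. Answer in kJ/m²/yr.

14.3 kJ/m²/yr

B: 478300 × 0.08 = 38264 kJ/m²/yr
C: 38264 × 0.13 = 4974.32 kJ/m²/yr
D: 4974.32 × 0.2 = 994.864 kJ/m²/yr
E: 994.864 × 0.16 = 159.17824 kJ/m²/yr
F: 159.17824 × 0.09 = 14.3260416 kJ/m²/yr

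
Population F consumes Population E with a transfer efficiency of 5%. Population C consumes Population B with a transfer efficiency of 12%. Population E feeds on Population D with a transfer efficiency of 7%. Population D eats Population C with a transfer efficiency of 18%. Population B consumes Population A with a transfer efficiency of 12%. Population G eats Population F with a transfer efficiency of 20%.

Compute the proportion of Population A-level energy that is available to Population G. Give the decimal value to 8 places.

0.00000181

Product of link efficiencies: 0.12 × 0.12 × 0.18 × 0.07 × 0.05 × 0.2 = 0.0000018144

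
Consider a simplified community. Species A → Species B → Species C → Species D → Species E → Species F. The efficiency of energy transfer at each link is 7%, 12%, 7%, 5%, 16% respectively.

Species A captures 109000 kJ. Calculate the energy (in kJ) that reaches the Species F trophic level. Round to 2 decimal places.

0.51 kJ

Species B: 109000 × 0.07 = 7630 kJ
Species C: 7630 × 0.12 = 915.6 kJ
Species D: 915.6 × 0.07 = 64.092 kJ
Species E: 64.092 × 0.05 = 3.2046 kJ
Species F: 3.2046 × 0.16 = 0.512736 kJ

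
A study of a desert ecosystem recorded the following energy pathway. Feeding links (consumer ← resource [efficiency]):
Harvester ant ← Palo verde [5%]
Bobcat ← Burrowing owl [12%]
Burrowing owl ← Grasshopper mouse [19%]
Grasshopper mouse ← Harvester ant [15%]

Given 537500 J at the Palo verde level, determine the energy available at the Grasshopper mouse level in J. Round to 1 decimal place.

4031.3 J

Harvester ant: 537500 × 0.05 = 26875 J
Grasshopper mouse: 26875 × 0.15 = 4031.25 J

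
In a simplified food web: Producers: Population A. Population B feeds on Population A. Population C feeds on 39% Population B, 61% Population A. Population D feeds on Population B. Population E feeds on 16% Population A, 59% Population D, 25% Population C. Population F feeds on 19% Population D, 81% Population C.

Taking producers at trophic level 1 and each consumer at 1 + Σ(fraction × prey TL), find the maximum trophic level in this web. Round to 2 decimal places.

3.53

Population B: 1 + 1 = 2
Population C: 1 + (0.39×2 + 0.61×1) = 2.39
Population D: 1 + 2 = 3
Population E: 1 + (0.16×1 + 0.59×3 + 0.25×2.39) = 3.5275
Population F: 1 + (0.19×3 + 0.81×2.39) = 3.5059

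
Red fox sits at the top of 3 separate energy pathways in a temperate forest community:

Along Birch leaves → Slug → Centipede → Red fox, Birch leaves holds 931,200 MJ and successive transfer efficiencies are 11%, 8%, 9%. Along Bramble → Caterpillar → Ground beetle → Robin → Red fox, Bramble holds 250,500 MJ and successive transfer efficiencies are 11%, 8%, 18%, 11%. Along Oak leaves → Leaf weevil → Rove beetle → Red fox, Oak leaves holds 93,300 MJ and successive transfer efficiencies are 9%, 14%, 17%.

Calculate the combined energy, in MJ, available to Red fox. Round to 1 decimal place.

981.0 MJ

Via Birch leaves: 931200 × 0.11 × 0.08 × 0.09 = 737.5104 MJ
Via Bramble: 250500 × 0.11 × 0.08 × 0.18 × 0.11 = 43.64712 MJ
Via Oak leaves: 93300 × 0.09 × 0.14 × 0.17 = 199.8486 MJ
Total at Red fox: 737.5104 + 43.64712 + 199.8486 = 981.00612 MJ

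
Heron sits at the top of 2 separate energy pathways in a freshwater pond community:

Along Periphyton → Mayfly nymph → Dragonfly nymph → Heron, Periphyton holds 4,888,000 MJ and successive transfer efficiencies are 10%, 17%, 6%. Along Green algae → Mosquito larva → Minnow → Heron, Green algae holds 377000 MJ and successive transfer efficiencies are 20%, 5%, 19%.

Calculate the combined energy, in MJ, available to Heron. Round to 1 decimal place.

Via Periphyton: 4888000 × 0.1 × 0.17 × 0.06 = 4985.76 MJ
Via Green algae: 377000 × 0.2 × 0.05 × 0.19 = 716.3 MJ
Total at Heron: 4985.76 + 716.3 = 5702.06 MJ

5702.1 MJ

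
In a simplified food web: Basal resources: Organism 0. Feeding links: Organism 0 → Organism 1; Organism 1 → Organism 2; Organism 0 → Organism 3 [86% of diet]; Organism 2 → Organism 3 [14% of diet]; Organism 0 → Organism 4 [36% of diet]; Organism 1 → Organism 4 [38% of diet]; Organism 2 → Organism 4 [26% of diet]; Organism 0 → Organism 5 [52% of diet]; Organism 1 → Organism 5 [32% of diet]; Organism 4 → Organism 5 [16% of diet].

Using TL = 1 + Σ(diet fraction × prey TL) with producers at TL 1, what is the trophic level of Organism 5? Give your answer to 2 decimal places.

2.62

Organism 1: 1 + 1 = 2
Organism 2: 1 + 2 = 3
Organism 3: 1 + (0.86×1 + 0.14×3) = 2.28
Organism 4: 1 + (0.36×1 + 0.38×2 + 0.26×3) = 2.9
Organism 5: 1 + (0.52×1 + 0.32×2 + 0.16×2.9) = 2.624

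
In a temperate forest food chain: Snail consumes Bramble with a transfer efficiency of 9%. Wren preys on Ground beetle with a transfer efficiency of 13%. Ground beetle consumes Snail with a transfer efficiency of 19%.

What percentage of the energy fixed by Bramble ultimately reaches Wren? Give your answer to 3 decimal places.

0.222%

Product of link efficiencies: 0.09 × 0.19 × 0.13 = 0.002223
As a percentage: 0.002223 × 100 = 0.222%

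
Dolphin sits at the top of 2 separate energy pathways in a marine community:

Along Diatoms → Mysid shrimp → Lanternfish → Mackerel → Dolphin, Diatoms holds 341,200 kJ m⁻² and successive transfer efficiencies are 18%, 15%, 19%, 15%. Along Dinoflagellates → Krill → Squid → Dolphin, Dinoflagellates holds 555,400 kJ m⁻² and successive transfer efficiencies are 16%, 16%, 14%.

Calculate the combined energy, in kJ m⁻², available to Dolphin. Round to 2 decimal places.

Via Diatoms: 341200 × 0.18 × 0.15 × 0.19 × 0.15 = 262.5534 kJ m⁻²
Via Dinoflagellates: 555400 × 0.16 × 0.16 × 0.14 = 1990.5536 kJ m⁻²
Total at Dolphin: 262.5534 + 1990.5536 = 2253.107 kJ m⁻²

2253.11 kJ m⁻²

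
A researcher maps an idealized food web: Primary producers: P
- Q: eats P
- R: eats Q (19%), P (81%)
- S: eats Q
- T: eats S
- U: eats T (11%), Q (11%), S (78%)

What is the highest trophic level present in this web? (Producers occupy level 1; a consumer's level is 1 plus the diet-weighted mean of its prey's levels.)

4

Q: 1 + 1 = 2
R: 1 + (0.19×2 + 0.81×1) = 2.19
S: 1 + 2 = 3
T: 1 + 3 = 4
U: 1 + (0.11×4 + 0.11×2 + 0.78×3) = 4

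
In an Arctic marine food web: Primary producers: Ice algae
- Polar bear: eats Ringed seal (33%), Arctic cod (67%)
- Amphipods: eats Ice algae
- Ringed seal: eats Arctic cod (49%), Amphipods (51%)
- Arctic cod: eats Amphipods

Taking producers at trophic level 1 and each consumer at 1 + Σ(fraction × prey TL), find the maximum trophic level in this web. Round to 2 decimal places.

4.16

Amphipods: 1 + 1 = 2
Arctic cod: 1 + 2 = 3
Ringed seal: 1 + (0.49×3 + 0.51×2) = 3.49
Polar bear: 1 + (0.33×3.49 + 0.67×3) = 4.1617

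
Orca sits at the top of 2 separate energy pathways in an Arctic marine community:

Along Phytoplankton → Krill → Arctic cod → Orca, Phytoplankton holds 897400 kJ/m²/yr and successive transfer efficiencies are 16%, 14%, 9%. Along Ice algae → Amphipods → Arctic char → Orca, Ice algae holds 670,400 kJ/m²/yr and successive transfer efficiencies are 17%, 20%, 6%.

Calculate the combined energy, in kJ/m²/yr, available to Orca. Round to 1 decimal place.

Via Phytoplankton: 897400 × 0.16 × 0.14 × 0.09 = 1809.1584 kJ/m²/yr
Via Ice algae: 670400 × 0.17 × 0.2 × 0.06 = 1367.616 kJ/m²/yr
Total at Orca: 1809.1584 + 1367.616 = 3176.7744 kJ/m²/yr

3176.8 kJ/m²/yr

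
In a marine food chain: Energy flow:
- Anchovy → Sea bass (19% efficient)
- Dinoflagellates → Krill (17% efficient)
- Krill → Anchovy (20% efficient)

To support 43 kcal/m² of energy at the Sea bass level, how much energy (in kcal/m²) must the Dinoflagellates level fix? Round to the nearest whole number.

6656 kcal/m²

Cumulative transfer efficiency: 0.17 × 0.2 × 0.19 = 0.00646
Dinoflagellates energy = 43 / 0.00646 = 6656 kcal/m²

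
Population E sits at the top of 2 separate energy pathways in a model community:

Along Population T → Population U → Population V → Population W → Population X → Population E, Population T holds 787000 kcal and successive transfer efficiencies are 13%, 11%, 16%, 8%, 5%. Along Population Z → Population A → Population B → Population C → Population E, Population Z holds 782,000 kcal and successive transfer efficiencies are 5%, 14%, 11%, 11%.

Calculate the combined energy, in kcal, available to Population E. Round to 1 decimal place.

73.4 kcal

Via Population T: 787000 × 0.13 × 0.11 × 0.16 × 0.08 × 0.05 = 7.202624 kcal
Via Population Z: 782000 × 0.05 × 0.14 × 0.11 × 0.11 = 66.2354 kcal
Total at Population E: 7.202624 + 66.2354 = 73.438024 kcal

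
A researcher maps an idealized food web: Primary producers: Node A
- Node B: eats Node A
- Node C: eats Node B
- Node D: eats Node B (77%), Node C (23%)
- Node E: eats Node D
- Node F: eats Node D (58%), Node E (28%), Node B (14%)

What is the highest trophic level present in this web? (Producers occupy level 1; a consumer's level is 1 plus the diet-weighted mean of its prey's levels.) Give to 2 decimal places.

4.34

Node B: 1 + 1 = 2
Node C: 1 + 2 = 3
Node D: 1 + (0.77×2 + 0.23×3) = 3.23
Node E: 1 + 3.23 = 4.23
Node F: 1 + (0.58×3.23 + 0.28×4.23 + 0.14×2) = 4.3378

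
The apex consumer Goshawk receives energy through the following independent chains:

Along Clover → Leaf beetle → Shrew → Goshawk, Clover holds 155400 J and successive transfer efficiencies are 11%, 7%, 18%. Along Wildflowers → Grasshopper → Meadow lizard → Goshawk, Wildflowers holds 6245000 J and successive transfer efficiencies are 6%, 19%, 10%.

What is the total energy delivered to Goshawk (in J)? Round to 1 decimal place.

Via Clover: 155400 × 0.11 × 0.07 × 0.18 = 215.3844 J
Via Wildflowers: 6245000 × 0.06 × 0.19 × 0.1 = 7119.3 J
Total at Goshawk: 215.3844 + 7119.3 = 7334.6844 J

7334.7 J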